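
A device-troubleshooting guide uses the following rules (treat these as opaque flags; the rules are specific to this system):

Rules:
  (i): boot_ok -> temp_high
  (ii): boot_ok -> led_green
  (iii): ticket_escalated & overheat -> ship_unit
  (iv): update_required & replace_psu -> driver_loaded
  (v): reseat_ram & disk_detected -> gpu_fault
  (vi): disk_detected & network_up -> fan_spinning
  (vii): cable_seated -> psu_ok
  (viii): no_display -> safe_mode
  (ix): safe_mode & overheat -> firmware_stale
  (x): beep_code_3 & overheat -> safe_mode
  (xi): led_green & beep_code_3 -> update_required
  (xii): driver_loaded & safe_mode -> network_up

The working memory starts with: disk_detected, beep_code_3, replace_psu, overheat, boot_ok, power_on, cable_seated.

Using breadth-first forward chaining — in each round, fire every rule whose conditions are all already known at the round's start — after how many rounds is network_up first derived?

4

Round 1 — (i), (ii), (vii), (x), derive temp_high, led_green, psu_ok, safe_mode.
Round 2 — (ix), (xi), derive firmware_stale, update_required.
Round 3 — (iv), derive driver_loaded.
Round 4 — (xii), derive network_up.
network_up first appears in round 4.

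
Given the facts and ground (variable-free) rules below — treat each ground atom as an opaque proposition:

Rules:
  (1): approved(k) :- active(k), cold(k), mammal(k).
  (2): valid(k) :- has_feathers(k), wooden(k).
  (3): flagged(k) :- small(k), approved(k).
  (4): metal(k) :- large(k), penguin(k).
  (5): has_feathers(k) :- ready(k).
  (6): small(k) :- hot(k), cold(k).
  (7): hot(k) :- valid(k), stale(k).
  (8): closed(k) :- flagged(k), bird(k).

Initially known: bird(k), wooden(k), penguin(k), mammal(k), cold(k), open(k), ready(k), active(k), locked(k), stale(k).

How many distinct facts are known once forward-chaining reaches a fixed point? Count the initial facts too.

17

Round 1 — (1), (5), derive approved(k), has_feathers(k).
Round 2 — (2), derive valid(k).
Round 3 — (7), derive hot(k).
Round 4 — (6), derive small(k).
Round 5 — (3), derive flagged(k).
Round 6 — (8), derive closed(k).
Closure: {active(k), approved(k), bird(k), closed(k), cold(k), flagged(k), has_feathers(k), hot(k), locked(k), mammal(k), open(k), penguin(k), ready(k), small(k), stale(k), valid(k), wooden(k)} — 17 facts.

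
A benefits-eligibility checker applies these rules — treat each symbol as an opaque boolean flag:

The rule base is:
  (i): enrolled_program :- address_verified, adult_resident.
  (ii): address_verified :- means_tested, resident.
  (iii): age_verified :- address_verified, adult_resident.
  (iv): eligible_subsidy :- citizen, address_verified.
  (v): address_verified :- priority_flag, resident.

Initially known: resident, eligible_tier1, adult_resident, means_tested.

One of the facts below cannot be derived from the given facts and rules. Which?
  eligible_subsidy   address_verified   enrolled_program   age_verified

[1] (ii) [address_verified :- means_tested, resident.]. ⇒ new: address_verified.
[2] (i) [enrolled_program :- address_verified, adult_resident.]; (iii) [age_verified :- address_verified, adult_resident.]. ⇒ new: enrolled_program, age_verified.
Derived: enrolled_program (round 2), address_verified (round 1), age_verified (round 2). eligible_subsidy never appears in any round.

eligible_subsidy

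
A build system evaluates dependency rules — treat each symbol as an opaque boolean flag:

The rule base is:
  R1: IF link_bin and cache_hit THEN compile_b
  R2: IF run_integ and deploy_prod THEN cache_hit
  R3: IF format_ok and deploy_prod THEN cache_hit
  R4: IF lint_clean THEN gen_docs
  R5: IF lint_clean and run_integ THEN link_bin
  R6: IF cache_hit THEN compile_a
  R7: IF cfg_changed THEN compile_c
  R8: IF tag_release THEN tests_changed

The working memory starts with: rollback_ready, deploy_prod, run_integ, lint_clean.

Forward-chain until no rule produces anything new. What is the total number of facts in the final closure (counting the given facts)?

9

[1] R2 [IF run_integ and deploy_prod THEN cache_hit]; R4 [IF lint_clean THEN gen_docs]; R5 [IF lint_clean and run_integ THEN link_bin]. ⇒ new: cache_hit, gen_docs, link_bin.
[2] R1 [IF link_bin and cache_hit THEN compile_b]; R6 [IF cache_hit THEN compile_a]. ⇒ new: compile_b, compile_a.
Closure: {cache_hit, compile_a, compile_b, deploy_prod, gen_docs, link_bin, lint_clean, rollback_ready, run_integ} — 9 facts.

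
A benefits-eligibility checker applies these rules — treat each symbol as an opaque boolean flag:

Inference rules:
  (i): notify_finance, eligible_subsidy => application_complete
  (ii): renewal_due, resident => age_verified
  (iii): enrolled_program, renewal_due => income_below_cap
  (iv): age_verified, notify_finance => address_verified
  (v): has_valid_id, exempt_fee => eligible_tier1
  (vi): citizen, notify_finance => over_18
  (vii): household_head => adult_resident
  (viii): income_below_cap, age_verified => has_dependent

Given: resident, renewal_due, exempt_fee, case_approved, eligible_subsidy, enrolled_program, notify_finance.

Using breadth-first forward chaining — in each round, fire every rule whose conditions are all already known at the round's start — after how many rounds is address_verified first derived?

Round 1: (i) [notify_finance, eligible_subsidy => application_complete]; (ii) [renewal_due, resident => age_verified]; (iii) [enrolled_program, renewal_due => income_below_cap]. New: application_complete, age_verified, income_below_cap.
Round 2: (iv) [age_verified, notify_finance => address_verified]; (viii) [income_below_cap, age_verified => has_dependent]. New: address_verified, has_dependent.
address_verified first appears in round 2.

2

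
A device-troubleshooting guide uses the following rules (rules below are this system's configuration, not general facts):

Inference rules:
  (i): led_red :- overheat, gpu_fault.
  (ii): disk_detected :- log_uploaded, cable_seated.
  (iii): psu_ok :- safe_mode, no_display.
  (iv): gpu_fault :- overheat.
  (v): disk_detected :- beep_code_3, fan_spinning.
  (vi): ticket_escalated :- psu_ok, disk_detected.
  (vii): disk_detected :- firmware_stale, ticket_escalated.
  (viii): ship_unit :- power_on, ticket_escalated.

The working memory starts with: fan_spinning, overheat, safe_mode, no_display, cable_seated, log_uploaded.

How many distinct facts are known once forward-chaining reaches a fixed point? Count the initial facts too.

Round 1: (ii) [disk_detected :- log_uploaded, cable_seated.]; (iii) [psu_ok :- safe_mode, no_display.]; (iv) [gpu_fault :- overheat.]. New: disk_detected, psu_ok, gpu_fault.
Round 2: (i) [led_red :- overheat, gpu_fault.]; (vi) [ticket_escalated :- psu_ok, disk_detected.]. New: led_red, ticket_escalated.
Closure: {cable_seated, disk_detected, fan_spinning, gpu_fault, led_red, log_uploaded, no_display, overheat, psu_ok, safe_mode, ticket_escalated} — 11 facts.

11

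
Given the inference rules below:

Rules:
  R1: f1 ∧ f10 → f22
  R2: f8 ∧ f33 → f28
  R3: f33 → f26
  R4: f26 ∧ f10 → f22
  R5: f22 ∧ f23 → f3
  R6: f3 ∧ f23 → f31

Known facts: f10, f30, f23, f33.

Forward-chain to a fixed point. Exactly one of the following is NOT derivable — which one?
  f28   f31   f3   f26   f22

f28

Round 1: R3 [f33 → f26]. New: f26.
Round 2: R4 [f26 ∧ f10 → f22]. New: f22.
Round 3: R5 [f22 ∧ f23 → f3]. New: f3.
Round 4: R6 [f3 ∧ f23 → f31]. New: f31.
Derived: f22 (round 2), f31 (round 4), f26 (round 1), f3 (round 3). f28 never appears in any round.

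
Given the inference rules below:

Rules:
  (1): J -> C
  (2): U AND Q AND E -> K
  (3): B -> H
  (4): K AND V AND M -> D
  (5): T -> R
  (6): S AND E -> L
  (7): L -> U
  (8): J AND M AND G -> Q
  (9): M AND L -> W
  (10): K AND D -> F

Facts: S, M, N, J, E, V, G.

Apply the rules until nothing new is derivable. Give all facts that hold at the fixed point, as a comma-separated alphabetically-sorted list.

Round 1 fires (1), (6), (8), giving C, L, Q.
Round 2 fires (7), (9), giving U, W.
Round 3 fires (2), giving K.
Round 4 fires (4), giving D.
Round 5 fires (10), giving F.

C, D, E, F, G, J, K, L, M, N, Q, S, U, V, W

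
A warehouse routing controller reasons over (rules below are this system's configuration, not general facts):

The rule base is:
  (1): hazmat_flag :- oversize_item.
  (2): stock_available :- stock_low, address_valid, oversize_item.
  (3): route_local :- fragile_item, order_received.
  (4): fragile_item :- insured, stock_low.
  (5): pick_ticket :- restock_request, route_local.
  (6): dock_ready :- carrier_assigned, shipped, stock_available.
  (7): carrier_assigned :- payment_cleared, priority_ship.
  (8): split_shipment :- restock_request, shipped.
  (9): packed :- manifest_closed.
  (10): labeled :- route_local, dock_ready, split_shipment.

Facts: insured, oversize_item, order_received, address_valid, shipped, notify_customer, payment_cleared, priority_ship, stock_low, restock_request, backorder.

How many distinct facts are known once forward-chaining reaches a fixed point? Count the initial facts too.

Round 1: (1) [hazmat_flag :- oversize_item.]; (2) [stock_available :- stock_low, address_valid, oversize_item.]; (4) [fragile_item :- insured, stock_low.]; (7) [carrier_assigned :- payment_cleared, priority_ship.]; (8) [split_shipment :- restock_request, shipped.]. New: hazmat_flag, stock_available, fragile_item, carrier_assigned, split_shipment.
Round 2: (3) [route_local :- fragile_item, order_received.]; (6) [dock_ready :- carrier_assigned, shipped, stock_available.]. New: route_local, dock_ready.
Round 3: (5) [pick_ticket :- restock_request, route_local.]; (10) [labeled :- route_local, dock_ready, split_shipment.]. New: pick_ticket, labeled.
Closure: {address_valid, backorder, carrier_assigned, dock_ready, fragile_item, hazmat_flag, insured, labeled, notify_customer, order_received, oversize_item, payment_cleared, pick_ticket, priority_ship, restock_request, route_local, shipped, split_shipment, stock_available, stock_low} — 20 facts.

20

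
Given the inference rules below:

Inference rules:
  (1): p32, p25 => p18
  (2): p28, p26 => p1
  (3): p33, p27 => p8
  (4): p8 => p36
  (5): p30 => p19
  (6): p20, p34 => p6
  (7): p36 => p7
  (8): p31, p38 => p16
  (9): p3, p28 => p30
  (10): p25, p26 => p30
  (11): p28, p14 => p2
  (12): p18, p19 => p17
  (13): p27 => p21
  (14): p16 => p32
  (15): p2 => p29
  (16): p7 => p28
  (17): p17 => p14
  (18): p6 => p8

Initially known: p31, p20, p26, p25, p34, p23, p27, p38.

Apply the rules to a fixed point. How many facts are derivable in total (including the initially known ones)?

[1] (6) [p20, p34 => p6]; (8) [p31, p38 => p16]; (10) [p25, p26 => p30]; (13) [p27 => p21]. ⇒ new: p6, p16, p30, p21.
[2] (5) [p30 => p19]; (14) [p16 => p32]; (18) [p6 => p8]. ⇒ new: p19, p32, p8.
[3] (1) [p32, p25 => p18]; (4) [p8 => p36]. ⇒ new: p18, p36.
[4] (7) [p36 => p7]; (12) [p18, p19 => p17]. ⇒ new: p7, p17.
[5] (16) [p7 => p28]; (17) [p17 => p14]. ⇒ new: p28, p14.
[6] (2) [p28, p26 => p1]; (11) [p28, p14 => p2]. ⇒ new: p1, p2.
[7] (15) [p2 => p29]. ⇒ new: p29.
Closure: {p1, p14, p16, p17, p18, p19, p2, p20, p21, p23, p25, p26, p27, p28, p29, p30, p31, p32, p34, p36, p38, p6, p7, p8} — 24 facts.

24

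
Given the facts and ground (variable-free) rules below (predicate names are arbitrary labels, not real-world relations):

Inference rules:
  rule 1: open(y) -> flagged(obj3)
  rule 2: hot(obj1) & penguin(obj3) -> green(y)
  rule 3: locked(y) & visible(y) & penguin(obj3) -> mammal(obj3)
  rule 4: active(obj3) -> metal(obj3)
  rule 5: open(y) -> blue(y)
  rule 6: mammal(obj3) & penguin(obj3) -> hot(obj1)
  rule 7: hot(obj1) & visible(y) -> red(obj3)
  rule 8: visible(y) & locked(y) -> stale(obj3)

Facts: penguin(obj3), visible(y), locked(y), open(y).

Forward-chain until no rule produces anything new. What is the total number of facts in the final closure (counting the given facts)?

Round 1: rule 1 [open(y) -> flagged(obj3)]; rule 3 [locked(y) & visible(y) & penguin(obj3) -> mammal(obj3)]; rule 5 [open(y) -> blue(y)]; rule 8 [visible(y) & locked(y) -> stale(obj3)]. New: flagged(obj3), mammal(obj3), blue(y), stale(obj3).
Round 2: rule 6 [mammal(obj3) & penguin(obj3) -> hot(obj1)]. New: hot(obj1).
Round 3: rule 2 [hot(obj1) & penguin(obj3) -> green(y)]; rule 7 [hot(obj1) & visible(y) -> red(obj3)]. New: green(y), red(obj3).
Closure: {blue(y), flagged(obj3), green(y), hot(obj1), locked(y), mammal(obj3), open(y), penguin(obj3), red(obj3), stale(obj3), visible(y)} — 11 facts.

11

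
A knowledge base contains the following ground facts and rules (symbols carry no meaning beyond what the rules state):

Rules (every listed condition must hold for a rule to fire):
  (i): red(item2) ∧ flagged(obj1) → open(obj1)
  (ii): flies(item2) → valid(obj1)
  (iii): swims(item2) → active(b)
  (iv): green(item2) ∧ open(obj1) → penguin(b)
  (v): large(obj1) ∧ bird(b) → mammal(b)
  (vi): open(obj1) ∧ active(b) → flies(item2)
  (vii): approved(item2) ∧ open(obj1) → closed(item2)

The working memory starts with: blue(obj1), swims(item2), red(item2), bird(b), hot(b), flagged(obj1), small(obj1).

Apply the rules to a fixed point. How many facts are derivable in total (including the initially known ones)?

Round 1: (i) [red(item2) ∧ flagged(obj1) → open(obj1)]; (iii) [swims(item2) → active(b)]. New: open(obj1), active(b).
Round 2: (vi) [open(obj1) ∧ active(b) → flies(item2)]. New: flies(item2).
Round 3: (ii) [flies(item2) → valid(obj1)]. New: valid(obj1).
Closure: {active(b), bird(b), blue(obj1), flagged(obj1), flies(item2), hot(b), open(obj1), red(item2), small(obj1), swims(item2), valid(obj1)} — 11 facts.

11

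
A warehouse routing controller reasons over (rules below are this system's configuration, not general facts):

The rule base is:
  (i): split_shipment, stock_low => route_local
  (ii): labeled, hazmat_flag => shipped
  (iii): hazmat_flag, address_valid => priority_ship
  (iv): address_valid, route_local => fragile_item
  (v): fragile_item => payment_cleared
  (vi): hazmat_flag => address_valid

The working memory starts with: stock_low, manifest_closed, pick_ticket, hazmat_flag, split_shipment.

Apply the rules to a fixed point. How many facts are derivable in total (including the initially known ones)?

Round 1 fires (i), (vi), giving route_local, address_valid.
Round 2 fires (iii), (iv), giving priority_ship, fragile_item.
Round 3 fires (v), giving payment_cleared.
Closure: {address_valid, fragile_item, hazmat_flag, manifest_closed, payment_cleared, pick_ticket, priority_ship, route_local, split_shipment, stock_low} — 10 facts.

10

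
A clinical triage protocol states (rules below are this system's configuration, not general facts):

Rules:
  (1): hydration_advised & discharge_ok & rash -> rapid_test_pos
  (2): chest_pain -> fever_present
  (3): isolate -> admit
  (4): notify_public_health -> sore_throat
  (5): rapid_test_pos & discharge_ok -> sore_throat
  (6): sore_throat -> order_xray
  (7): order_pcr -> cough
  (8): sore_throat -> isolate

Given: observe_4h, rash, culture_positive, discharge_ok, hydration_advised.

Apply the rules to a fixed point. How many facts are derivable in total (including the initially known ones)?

10

[1] (1) [hydration_advised & discharge_ok & rash -> rapid_test_pos]. ⇒ new: rapid_test_pos.
[2] (5) [rapid_test_pos & discharge_ok -> sore_throat]. ⇒ new: sore_throat.
[3] (6) [sore_throat -> order_xray]; (8) [sore_throat -> isolate]. ⇒ new: order_xray, isolate.
[4] (3) [isolate -> admit]. ⇒ new: admit.
Closure: {admit, culture_positive, discharge_ok, hydration_advised, isolate, observe_4h, order_xray, rapid_test_pos, rash, sore_throat} — 10 facts.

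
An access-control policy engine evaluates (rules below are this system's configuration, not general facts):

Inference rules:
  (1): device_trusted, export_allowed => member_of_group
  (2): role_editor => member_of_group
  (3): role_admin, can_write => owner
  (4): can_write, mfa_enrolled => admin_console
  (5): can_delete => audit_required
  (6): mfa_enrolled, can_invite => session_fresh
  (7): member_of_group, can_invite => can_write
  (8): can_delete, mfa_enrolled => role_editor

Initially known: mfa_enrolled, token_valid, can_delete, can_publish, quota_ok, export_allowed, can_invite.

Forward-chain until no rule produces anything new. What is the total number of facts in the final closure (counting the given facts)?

[1] (5) [can_delete => audit_required]; (6) [mfa_enrolled, can_invite => session_fresh]; (8) [can_delete, mfa_enrolled => role_editor]. ⇒ new: audit_required, session_fresh, role_editor.
[2] (2) [role_editor => member_of_group]. ⇒ new: member_of_group.
[3] (7) [member_of_group, can_invite => can_write]. ⇒ new: can_write.
[4] (4) [can_write, mfa_enrolled => admin_console]. ⇒ new: admin_console.
Closure: {admin_console, audit_required, can_delete, can_invite, can_publish, can_write, export_allowed, member_of_group, mfa_enrolled, quota_ok, role_editor, session_fresh, token_valid} — 13 facts.

13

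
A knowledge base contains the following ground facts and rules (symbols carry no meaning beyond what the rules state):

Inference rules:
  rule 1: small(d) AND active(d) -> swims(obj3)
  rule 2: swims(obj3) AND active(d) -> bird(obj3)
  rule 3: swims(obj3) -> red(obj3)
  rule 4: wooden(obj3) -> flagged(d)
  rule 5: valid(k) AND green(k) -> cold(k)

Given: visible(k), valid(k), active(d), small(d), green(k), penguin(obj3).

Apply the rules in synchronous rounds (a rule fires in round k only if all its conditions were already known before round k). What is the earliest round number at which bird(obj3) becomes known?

2

Round 1: rule 1 [small(d) AND active(d) -> swims(obj3)]; rule 5 [valid(k) AND green(k) -> cold(k)]. New: swims(obj3), cold(k).
Round 2: rule 2 [swims(obj3) AND active(d) -> bird(obj3)]; rule 3 [swims(obj3) -> red(obj3)]. New: bird(obj3), red(obj3).
bird(obj3) first appears in round 2.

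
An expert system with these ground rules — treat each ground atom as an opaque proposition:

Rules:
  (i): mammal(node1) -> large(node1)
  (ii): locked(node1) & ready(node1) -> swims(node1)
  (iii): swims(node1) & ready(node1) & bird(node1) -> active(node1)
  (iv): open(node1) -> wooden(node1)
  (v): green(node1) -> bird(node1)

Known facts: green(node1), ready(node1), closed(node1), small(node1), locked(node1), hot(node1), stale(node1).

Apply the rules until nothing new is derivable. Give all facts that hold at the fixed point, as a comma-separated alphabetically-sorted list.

Round 1: (ii) [locked(node1) & ready(node1) -> swims(node1)]; (v) [green(node1) -> bird(node1)]. Adds swims(node1), bird(node1).
Round 2: (iii) [swims(node1) & ready(node1) & bird(node1) -> active(node1)]. Adds active(node1).

active(node1), bird(node1), closed(node1), green(node1), hot(node1), locked(node1), ready(node1), small(node1), stale(node1), swims(node1)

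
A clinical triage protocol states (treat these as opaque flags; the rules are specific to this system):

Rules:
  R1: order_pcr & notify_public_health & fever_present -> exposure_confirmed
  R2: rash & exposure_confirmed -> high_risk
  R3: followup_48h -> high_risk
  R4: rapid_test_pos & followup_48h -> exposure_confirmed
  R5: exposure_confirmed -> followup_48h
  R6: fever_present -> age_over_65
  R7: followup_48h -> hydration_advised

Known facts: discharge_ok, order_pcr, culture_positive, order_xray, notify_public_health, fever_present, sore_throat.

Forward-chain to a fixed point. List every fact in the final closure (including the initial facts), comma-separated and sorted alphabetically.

age_over_65, culture_positive, discharge_ok, exposure_confirmed, fever_present, followup_48h, high_risk, hydration_advised, notify_public_health, order_pcr, order_xray, sore_throat

Round 1 — R1, R6, derive exposure_confirmed, age_over_65.
Round 2 — R5, derive followup_48h.
Round 3 — R3, R7, derive high_risk, hydration_advised.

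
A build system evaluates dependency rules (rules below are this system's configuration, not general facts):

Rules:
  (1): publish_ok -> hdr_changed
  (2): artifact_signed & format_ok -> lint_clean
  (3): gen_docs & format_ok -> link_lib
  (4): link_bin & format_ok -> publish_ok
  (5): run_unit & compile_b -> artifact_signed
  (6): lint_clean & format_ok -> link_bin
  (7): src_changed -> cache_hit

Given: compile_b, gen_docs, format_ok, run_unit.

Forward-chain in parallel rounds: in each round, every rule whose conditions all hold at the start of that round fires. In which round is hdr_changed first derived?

[1] (3) [gen_docs & format_ok -> link_lib]; (5) [run_unit & compile_b -> artifact_signed]. ⇒ new: link_lib, artifact_signed.
[2] (2) [artifact_signed & format_ok -> lint_clean]. ⇒ new: lint_clean.
[3] (6) [lint_clean & format_ok -> link_bin]. ⇒ new: link_bin.
[4] (4) [link_bin & format_ok -> publish_ok]. ⇒ new: publish_ok.
[5] (1) [publish_ok -> hdr_changed]. ⇒ new: hdr_changed.
hdr_changed first appears in round 5.

5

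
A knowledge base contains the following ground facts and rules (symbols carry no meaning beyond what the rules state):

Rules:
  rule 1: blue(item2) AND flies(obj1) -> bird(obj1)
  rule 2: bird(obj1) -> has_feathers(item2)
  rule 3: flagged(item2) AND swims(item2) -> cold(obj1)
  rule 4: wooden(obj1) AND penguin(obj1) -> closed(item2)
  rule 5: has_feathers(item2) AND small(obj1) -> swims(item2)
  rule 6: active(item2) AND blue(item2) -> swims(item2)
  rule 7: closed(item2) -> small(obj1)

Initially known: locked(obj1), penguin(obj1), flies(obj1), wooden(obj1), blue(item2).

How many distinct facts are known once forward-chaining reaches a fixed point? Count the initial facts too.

10

Round 1: rule 1 [blue(item2) AND flies(obj1) -> bird(obj1)]; rule 4 [wooden(obj1) AND penguin(obj1) -> closed(item2)]. Adds bird(obj1), closed(item2).
Round 2: rule 2 [bird(obj1) -> has_feathers(item2)]; rule 7 [closed(item2) -> small(obj1)]. Adds has_feathers(item2), small(obj1).
Round 3: rule 5 [has_feathers(item2) AND small(obj1) -> swims(item2)]. Adds swims(item2).
Closure: {bird(obj1), blue(item2), closed(item2), flies(obj1), has_feathers(item2), locked(obj1), penguin(obj1), small(obj1), swims(item2), wooden(obj1)} — 10 facts.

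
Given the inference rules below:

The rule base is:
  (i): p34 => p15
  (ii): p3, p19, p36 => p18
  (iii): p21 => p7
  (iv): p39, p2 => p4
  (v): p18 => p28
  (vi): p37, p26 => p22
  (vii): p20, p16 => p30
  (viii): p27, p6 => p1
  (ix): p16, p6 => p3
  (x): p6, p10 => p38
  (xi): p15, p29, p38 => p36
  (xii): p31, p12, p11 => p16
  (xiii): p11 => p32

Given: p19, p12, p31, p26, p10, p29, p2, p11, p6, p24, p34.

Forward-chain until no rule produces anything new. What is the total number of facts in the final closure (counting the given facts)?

[1] (i) [p34 => p15]; (x) [p6, p10 => p38]; (xii) [p31, p12, p11 => p16]; (xiii) [p11 => p32]. ⇒ new: p15, p38, p16, p32.
[2] (ix) [p16, p6 => p3]; (xi) [p15, p29, p38 => p36]. ⇒ new: p3, p36.
[3] (ii) [p3, p19, p36 => p18]. ⇒ new: p18.
[4] (v) [p18 => p28]. ⇒ new: p28.
Closure: {p10, p11, p12, p15, p16, p18, p19, p2, p24, p26, p28, p29, p3, p31, p32, p34, p36, p38, p6} — 19 facts.

19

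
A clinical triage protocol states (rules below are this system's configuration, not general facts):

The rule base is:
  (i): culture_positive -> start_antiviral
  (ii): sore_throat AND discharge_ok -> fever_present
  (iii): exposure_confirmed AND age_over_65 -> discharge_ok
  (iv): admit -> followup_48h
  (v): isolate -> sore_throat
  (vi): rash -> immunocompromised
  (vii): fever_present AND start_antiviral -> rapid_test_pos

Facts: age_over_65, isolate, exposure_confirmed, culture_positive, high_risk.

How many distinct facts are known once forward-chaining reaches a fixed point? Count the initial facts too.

10

Round 1: (i) [culture_positive -> start_antiviral]; (iii) [exposure_confirmed AND age_over_65 -> discharge_ok]; (v) [isolate -> sore_throat]. New: start_antiviral, discharge_ok, sore_throat.
Round 2: (ii) [sore_throat AND discharge_ok -> fever_present]. New: fever_present.
Round 3: (vii) [fever_present AND start_antiviral -> rapid_test_pos]. New: rapid_test_pos.
Closure: {age_over_65, culture_positive, discharge_ok, exposure_confirmed, fever_present, high_risk, isolate, rapid_test_pos, sore_throat, start_antiviral} — 10 facts.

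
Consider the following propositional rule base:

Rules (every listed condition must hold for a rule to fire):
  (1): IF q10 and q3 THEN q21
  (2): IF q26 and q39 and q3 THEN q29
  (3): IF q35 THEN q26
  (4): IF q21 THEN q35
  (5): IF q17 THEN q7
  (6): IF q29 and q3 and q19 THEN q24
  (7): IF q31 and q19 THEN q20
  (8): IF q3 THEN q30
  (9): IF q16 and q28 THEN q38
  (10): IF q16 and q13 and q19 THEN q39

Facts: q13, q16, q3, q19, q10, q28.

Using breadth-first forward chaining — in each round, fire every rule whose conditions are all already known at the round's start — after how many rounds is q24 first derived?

Round 1 fires (1), (8), (9), (10), giving q21, q30, q38, q39.
Round 2 fires (4), giving q35.
Round 3 fires (3), giving q26.
Round 4 fires (2), giving q29.
Round 5 fires (6), giving q24.
q24 first appears in round 5.

5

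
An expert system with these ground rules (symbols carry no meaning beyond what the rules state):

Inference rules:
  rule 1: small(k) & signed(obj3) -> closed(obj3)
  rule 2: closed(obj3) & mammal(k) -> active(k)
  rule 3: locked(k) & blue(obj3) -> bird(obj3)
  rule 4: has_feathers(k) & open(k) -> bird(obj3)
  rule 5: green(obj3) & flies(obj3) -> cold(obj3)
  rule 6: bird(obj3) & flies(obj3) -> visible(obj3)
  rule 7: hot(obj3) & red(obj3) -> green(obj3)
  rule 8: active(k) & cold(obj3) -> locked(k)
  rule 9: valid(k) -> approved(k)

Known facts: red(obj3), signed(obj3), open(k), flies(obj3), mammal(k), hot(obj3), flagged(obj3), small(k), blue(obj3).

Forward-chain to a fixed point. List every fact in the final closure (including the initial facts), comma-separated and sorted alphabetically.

active(k), bird(obj3), blue(obj3), closed(obj3), cold(obj3), flagged(obj3), flies(obj3), green(obj3), hot(obj3), locked(k), mammal(k), open(k), red(obj3), signed(obj3), small(k), visible(obj3)

[1] rule 1 [small(k) & signed(obj3) -> closed(obj3)]; rule 7 [hot(obj3) & red(obj3) -> green(obj3)]. ⇒ new: closed(obj3), green(obj3).
[2] rule 2 [closed(obj3) & mammal(k) -> active(k)]; rule 5 [green(obj3) & flies(obj3) -> cold(obj3)]. ⇒ new: active(k), cold(obj3).
[3] rule 8 [active(k) & cold(obj3) -> locked(k)]. ⇒ new: locked(k).
[4] rule 3 [locked(k) & blue(obj3) -> bird(obj3)]. ⇒ new: bird(obj3).
[5] rule 6 [bird(obj3) & flies(obj3) -> visible(obj3)]. ⇒ new: visible(obj3).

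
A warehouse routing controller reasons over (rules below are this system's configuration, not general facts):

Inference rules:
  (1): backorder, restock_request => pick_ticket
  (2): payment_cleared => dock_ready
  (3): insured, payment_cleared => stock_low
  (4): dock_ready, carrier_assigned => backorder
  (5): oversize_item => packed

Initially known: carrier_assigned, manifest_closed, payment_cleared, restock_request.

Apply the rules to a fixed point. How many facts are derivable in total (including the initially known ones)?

7

[1] (2) [payment_cleared => dock_ready]. ⇒ new: dock_ready.
[2] (4) [dock_ready, carrier_assigned => backorder]. ⇒ new: backorder.
[3] (1) [backorder, restock_request => pick_ticket]. ⇒ new: pick_ticket.
Closure: {backorder, carrier_assigned, dock_ready, manifest_closed, payment_cleared, pick_ticket, restock_request} — 7 facts.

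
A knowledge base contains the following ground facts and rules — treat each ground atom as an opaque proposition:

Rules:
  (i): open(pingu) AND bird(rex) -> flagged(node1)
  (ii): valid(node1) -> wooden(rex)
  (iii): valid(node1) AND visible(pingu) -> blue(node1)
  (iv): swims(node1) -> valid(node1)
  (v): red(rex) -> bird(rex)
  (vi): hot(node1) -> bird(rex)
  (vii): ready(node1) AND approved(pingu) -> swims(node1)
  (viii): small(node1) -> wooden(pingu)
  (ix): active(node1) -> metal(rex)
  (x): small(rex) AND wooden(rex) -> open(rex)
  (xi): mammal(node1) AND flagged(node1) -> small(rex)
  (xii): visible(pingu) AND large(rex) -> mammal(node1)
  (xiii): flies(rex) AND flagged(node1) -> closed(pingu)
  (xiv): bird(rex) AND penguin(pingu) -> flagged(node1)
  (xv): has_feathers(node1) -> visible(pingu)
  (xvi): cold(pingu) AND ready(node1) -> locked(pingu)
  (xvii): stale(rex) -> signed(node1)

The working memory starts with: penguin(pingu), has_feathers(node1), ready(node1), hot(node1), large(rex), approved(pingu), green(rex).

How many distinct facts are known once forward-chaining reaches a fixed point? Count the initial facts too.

Round 1 — (vi), (vii), (xv), derive bird(rex), swims(node1), visible(pingu).
Round 2 — (iv), (xii), (xiv), derive valid(node1), mammal(node1), flagged(node1).
Round 3 — (ii), (iii), (xi), derive wooden(rex), blue(node1), small(rex).
Round 4 — (x), derive open(rex).
Closure: {approved(pingu), bird(rex), blue(node1), flagged(node1), green(rex), has_feathers(node1), hot(node1), large(rex), mammal(node1), open(rex), penguin(pingu), ready(node1), small(rex), swims(node1), valid(node1), visible(pingu), wooden(rex)} — 17 facts.

17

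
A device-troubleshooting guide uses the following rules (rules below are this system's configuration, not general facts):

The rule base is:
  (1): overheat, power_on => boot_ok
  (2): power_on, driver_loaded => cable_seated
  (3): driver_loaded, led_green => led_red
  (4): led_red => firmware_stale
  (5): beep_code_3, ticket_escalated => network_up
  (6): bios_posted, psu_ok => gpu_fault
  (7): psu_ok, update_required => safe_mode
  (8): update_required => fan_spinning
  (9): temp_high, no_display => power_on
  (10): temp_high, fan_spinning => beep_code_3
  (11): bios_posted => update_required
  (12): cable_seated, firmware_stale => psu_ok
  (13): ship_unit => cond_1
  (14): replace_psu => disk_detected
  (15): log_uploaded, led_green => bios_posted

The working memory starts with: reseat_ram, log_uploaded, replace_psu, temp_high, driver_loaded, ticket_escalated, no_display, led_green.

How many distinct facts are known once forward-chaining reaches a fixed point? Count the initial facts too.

Round 1 fires (3), (9), (14), (15), giving led_red, power_on, disk_detected, bios_posted.
Round 2 fires (2), (4), (11), giving cable_seated, firmware_stale, update_required.
Round 3 fires (8), (12), giving fan_spinning, psu_ok.
Round 4 fires (6), (7), (10), giving gpu_fault, safe_mode, beep_code_3.
Round 5 fires (5), giving network_up.
Closure: {beep_code_3, bios_posted, cable_seated, disk_detected, driver_loaded, fan_spinning, firmware_stale, gpu_fault, led_green, led_red, log_uploaded, network_up, no_display, power_on, psu_ok, replace_psu, reseat_ram, safe_mode, temp_high, ticket_escalated, update_required} — 21 facts.

21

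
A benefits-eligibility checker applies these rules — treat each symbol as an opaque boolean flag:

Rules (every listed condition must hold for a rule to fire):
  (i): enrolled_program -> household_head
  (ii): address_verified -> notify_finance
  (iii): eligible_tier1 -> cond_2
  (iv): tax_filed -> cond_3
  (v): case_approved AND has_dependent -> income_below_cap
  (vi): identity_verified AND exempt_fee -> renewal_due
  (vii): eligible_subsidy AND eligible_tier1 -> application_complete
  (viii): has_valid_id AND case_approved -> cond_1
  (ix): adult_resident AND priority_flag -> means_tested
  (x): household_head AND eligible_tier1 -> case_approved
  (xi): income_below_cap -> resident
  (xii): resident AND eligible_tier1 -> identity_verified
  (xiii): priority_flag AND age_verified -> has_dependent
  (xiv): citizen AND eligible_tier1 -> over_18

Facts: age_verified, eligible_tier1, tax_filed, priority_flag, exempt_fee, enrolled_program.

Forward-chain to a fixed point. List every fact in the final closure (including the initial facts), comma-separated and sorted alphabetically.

Round 1 — (i), (iii), (iv), (xiii), derive household_head, cond_2, cond_3, has_dependent.
Round 2 — (x), derive case_approved.
Round 3 — (v), derive income_below_cap.
Round 4 — (xi), derive resident.
Round 5 — (xii), derive identity_verified.
Round 6 — (vi), derive renewal_due.

age_verified, case_approved, cond_2, cond_3, eligible_tier1, enrolled_program, exempt_fee, has_dependent, household_head, identity_verified, income_below_cap, priority_flag, renewal_due, resident, tax_filed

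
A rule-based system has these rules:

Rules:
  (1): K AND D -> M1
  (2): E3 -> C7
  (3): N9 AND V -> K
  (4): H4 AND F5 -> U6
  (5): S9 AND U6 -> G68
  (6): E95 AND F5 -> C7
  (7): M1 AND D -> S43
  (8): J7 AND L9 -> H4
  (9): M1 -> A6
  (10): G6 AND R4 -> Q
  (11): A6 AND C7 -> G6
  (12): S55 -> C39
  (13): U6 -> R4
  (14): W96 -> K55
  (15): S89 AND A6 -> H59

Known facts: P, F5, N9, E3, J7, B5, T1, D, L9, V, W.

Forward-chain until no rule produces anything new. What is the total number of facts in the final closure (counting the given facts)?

21

Round 1 — (2), (3), (8), derive C7, K, H4.
Round 2 — (1), (4), derive M1, U6.
Round 3 — (7), (9), (13), derive S43, A6, R4.
Round 4 — (11), derive G6.
Round 5 — (10), derive Q.
Closure: {A6, B5, C7, D, E3, F5, G6, H4, J7, K, L9, M1, N9, P, Q, R4, S43, T1, U6, V, W} — 21 facts.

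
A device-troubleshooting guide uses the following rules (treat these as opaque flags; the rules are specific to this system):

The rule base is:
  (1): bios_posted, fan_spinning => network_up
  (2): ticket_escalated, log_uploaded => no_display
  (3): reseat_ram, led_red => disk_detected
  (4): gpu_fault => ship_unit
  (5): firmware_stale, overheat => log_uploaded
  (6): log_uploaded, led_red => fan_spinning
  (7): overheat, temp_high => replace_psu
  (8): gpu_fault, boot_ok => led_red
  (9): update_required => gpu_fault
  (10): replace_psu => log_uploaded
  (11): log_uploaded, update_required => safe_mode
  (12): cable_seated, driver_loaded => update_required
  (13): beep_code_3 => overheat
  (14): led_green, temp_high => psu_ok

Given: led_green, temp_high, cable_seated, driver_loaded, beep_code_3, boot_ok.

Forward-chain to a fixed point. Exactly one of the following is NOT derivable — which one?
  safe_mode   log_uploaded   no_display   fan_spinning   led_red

no_display

Round 1: (12) [cable_seated, driver_loaded => update_required]; (13) [beep_code_3 => overheat]; (14) [led_green, temp_high => psu_ok]. New: update_required, overheat, psu_ok.
Round 2: (7) [overheat, temp_high => replace_psu]; (9) [update_required => gpu_fault]. New: replace_psu, gpu_fault.
Round 3: (4) [gpu_fault => ship_unit]; (8) [gpu_fault, boot_ok => led_red]; (10) [replace_psu => log_uploaded]. New: ship_unit, led_red, log_uploaded.
Round 4: (6) [log_uploaded, led_red => fan_spinning]; (11) [log_uploaded, update_required => safe_mode]. New: fan_spinning, safe_mode.
Derived: led_red (round 3), safe_mode (round 4), fan_spinning (round 4), log_uploaded (round 3). no_display never appears in any round.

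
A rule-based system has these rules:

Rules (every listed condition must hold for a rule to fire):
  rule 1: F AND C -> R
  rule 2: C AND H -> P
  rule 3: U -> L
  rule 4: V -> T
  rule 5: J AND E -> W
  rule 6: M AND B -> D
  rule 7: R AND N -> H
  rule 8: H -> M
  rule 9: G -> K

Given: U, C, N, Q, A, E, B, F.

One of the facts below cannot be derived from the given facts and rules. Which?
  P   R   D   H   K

K

Round 1: rule 1 [F AND C -> R]; rule 3 [U -> L]. Adds R, L.
Round 2: rule 7 [R AND N -> H]. Adds H.
Round 3: rule 2 [C AND H -> P]; rule 8 [H -> M]. Adds P, M.
Round 4: rule 6 [M AND B -> D]. Adds D.
Derived: H (round 2), R (round 1), P (round 3), D (round 4). K never appears in any round.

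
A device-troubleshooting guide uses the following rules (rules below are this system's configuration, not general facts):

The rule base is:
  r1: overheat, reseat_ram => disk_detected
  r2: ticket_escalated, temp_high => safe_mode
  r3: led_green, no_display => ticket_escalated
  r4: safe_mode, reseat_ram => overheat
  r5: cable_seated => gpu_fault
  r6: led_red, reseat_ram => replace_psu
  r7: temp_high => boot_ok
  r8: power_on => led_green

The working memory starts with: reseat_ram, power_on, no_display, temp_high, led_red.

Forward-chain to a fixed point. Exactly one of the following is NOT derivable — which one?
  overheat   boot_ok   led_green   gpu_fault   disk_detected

gpu_fault

Round 1: r6 [led_red, reseat_ram => replace_psu]; r7 [temp_high => boot_ok]; r8 [power_on => led_green]. New: replace_psu, boot_ok, led_green.
Round 2: r3 [led_green, no_display => ticket_escalated]. New: ticket_escalated.
Round 3: r2 [ticket_escalated, temp_high => safe_mode]. New: safe_mode.
Round 4: r4 [safe_mode, reseat_ram => overheat]. New: overheat.
Round 5: r1 [overheat, reseat_ram => disk_detected]. New: disk_detected.
Derived: boot_ok (round 1), overheat (round 4), disk_detected (round 5), led_green (round 1). gpu_fault never appears in any round.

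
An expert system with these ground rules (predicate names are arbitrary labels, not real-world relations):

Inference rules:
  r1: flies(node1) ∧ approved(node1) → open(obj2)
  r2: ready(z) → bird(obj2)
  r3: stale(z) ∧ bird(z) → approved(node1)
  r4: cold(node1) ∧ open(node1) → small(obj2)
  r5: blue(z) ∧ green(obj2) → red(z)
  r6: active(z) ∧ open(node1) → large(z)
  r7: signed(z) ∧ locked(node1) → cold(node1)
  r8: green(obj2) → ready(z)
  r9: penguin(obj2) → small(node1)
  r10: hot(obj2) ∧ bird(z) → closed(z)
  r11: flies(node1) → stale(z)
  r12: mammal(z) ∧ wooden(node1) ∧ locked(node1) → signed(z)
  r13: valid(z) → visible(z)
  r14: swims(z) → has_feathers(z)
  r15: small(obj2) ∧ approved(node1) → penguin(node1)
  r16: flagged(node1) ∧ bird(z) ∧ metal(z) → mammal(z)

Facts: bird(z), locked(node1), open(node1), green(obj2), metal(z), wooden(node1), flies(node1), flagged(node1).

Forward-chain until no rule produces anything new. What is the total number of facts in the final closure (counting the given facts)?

18

[1] r8 [green(obj2) → ready(z)]; r11 [flies(node1) → stale(z)]; r16 [flagged(node1) ∧ bird(z) ∧ metal(z) → mammal(z)]. ⇒ new: ready(z), stale(z), mammal(z).
[2] r2 [ready(z) → bird(obj2)]; r3 [stale(z) ∧ bird(z) → approved(node1)]; r12 [mammal(z) ∧ wooden(node1) ∧ locked(node1) → signed(z)]. ⇒ new: bird(obj2), approved(node1), signed(z).
[3] r1 [flies(node1) ∧ approved(node1) → open(obj2)]; r7 [signed(z) ∧ locked(node1) → cold(node1)]. ⇒ new: open(obj2), cold(node1).
[4] r4 [cold(node1) ∧ open(node1) → small(obj2)]. ⇒ new: small(obj2).
[5] r15 [small(obj2) ∧ approved(node1) → penguin(node1)]. ⇒ new: penguin(node1).
Closure: {approved(node1), bird(obj2), bird(z), cold(node1), flagged(node1), flies(node1), green(obj2), locked(node1), mammal(z), metal(z), open(node1), open(obj2), penguin(node1), ready(z), signed(z), small(obj2), stale(z), wooden(node1)} — 18 facts.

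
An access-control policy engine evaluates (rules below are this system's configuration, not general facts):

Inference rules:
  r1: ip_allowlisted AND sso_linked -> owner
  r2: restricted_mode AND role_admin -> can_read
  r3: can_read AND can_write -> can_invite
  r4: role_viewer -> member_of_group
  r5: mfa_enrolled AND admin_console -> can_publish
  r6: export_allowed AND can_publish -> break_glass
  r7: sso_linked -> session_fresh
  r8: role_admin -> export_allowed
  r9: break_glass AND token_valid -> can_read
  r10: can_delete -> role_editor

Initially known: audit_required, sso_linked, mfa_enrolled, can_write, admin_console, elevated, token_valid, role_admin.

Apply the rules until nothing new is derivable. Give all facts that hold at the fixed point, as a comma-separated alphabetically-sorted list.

Round 1 — r5, r7, r8, derive can_publish, session_fresh, export_allowed.
Round 2 — r6, derive break_glass.
Round 3 — r9, derive can_read.
Round 4 — r3, derive can_invite.

admin_console, audit_required, break_glass, can_invite, can_publish, can_read, can_write, elevated, export_allowed, mfa_enrolled, role_admin, session_fresh, sso_linked, token_valid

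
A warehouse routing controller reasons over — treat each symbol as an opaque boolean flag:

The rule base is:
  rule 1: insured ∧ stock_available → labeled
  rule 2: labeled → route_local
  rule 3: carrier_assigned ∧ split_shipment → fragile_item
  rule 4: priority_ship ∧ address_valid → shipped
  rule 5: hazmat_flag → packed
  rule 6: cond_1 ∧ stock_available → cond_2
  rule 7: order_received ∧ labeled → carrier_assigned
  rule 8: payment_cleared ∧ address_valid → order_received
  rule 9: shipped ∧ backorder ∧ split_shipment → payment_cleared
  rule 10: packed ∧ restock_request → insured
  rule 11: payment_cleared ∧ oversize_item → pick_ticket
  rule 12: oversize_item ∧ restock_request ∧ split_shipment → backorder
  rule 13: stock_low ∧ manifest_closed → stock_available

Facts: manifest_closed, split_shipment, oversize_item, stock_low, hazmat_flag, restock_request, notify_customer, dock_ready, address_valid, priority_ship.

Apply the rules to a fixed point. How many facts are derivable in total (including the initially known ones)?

Round 1 — rule 4, rule 5, rule 12, rule 13, derive shipped, packed, backorder, stock_available.
Round 2 — rule 9, rule 10, derive payment_cleared, insured.
Round 3 — rule 1, rule 8, rule 11, derive labeled, order_received, pick_ticket.
Round 4 — rule 2, rule 7, derive route_local, carrier_assigned.
Round 5 — rule 3, derive fragile_item.
Closure: {address_valid, backorder, carrier_assigned, dock_ready, fragile_item, hazmat_flag, insured, labeled, manifest_closed, notify_customer, order_received, oversize_item, packed, payment_cleared, pick_ticket, priority_ship, restock_request, route_local, shipped, split_shipment, stock_available, stock_low} — 22 facts.

22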